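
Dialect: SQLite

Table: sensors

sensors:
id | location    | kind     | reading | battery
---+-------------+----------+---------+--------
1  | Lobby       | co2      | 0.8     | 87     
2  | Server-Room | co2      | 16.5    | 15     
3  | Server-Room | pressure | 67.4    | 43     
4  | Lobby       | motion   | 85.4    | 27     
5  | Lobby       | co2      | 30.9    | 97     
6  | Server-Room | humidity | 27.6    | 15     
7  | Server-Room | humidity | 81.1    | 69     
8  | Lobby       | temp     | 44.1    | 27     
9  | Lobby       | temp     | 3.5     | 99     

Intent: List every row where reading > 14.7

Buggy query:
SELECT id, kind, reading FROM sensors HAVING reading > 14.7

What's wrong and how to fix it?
Bug: HAVING filters the output of aggregation, but this query has no GROUP BY and no aggregate functions, so SQLite rejects it (HAVING clause on a non-aggregate query); the condition here is per row

Fix: Use WHERE for row-level filtering

Corrected query:
SELECT id, kind, reading FROM sensors WHERE reading > 14.7

Result:
id | kind     | reading
---+----------+--------
2  | co2      | 16.5   
3  | pressure | 67.4   
4  | motion   | 85.4   
5  | co2      | 30.9   
6  | humidity | 27.6   
7  | humidity | 81.1   
8  | temp     | 44.1   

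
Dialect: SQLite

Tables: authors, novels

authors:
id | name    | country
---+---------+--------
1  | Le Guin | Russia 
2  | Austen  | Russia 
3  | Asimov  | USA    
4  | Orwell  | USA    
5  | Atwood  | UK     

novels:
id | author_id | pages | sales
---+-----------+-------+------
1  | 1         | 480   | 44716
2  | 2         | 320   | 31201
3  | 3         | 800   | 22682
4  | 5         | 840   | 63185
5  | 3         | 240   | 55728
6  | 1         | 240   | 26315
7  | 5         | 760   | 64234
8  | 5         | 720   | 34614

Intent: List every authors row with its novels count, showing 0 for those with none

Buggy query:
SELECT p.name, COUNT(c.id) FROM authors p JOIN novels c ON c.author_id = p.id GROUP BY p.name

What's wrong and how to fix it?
Bug: INNER JOIN drops authors rows that have no matching novels rows

Fix: Use LEFT JOIN so parents without children still appear (COUNT(c.id) gives 0)

Corrected query:
SELECT p.name, COUNT(c.id) FROM authors p LEFT JOIN novels c ON c.author_id = p.id GROUP BY p.name

Result:
name    | COUNT(c.id)
--------+------------
Asimov  | 2          
Atwood  | 3          
Austen  | 1          
Le Guin | 2          
Orwell  | 0          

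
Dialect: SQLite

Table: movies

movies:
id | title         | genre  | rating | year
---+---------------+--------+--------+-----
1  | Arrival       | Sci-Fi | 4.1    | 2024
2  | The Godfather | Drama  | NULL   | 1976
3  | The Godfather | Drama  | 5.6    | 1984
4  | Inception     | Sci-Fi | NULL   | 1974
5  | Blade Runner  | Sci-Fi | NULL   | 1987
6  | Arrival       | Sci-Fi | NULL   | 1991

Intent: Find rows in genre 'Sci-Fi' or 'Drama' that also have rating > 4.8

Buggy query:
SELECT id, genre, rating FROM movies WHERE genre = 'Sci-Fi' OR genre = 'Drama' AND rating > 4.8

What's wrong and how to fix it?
Bug: AND binds tighter than OR, so this parses as genre = 'Sci-Fi' OR (genre = 'Drama' AND rating > 4.8)

Fix: Group the OR with parentheses (or use IN), then AND the threshold

Corrected query:
SELECT id, genre, rating FROM movies WHERE (genre = 'Sci-Fi' OR genre = 'Drama') AND rating > 4.8

Result:
id | genre | rating
---+-------+-------
3  | Drama | 5.6   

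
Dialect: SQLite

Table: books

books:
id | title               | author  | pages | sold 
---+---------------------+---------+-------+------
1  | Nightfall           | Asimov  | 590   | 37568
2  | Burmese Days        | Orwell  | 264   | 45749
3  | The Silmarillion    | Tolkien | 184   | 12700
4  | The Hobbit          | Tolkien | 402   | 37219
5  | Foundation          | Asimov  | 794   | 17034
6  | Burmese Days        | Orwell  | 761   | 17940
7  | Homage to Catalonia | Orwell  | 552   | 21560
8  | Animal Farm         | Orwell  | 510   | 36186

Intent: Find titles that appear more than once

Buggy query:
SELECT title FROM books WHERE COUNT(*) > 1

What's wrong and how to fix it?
Bug: WHERE can't reference COUNT(*); aggregates are computed after WHERE

Fix: Group first, then use HAVING for the count condition

Corrected query:
SELECT title FROM books GROUP BY title HAVING COUNT(*) > 1

Result:
title       
------------
Burmese Days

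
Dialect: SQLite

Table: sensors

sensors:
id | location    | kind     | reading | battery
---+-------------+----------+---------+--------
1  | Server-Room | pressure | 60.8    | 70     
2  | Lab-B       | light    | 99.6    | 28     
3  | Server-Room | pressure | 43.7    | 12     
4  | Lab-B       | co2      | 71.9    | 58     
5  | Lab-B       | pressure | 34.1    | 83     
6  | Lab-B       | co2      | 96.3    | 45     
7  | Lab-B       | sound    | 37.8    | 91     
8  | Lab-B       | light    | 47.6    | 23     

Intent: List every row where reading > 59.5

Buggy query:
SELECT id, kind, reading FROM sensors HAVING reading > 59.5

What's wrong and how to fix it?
Bug: This is a non-aggregate query (no GROUP BY, no aggregates), so in SQLite the HAVING clause is invalid here; a row-level condition belongs in WHERE

Fix: Replace HAVING with WHERE since the condition applies to individual rows

Corrected query:
SELECT id, kind, reading FROM sensors WHERE reading > 59.5

Result:
id | kind     | reading
---+----------+--------
1  | pressure | 60.8   
2  | light    | 99.6   
4  | co2      | 71.9   
6  | co2      | 96.3   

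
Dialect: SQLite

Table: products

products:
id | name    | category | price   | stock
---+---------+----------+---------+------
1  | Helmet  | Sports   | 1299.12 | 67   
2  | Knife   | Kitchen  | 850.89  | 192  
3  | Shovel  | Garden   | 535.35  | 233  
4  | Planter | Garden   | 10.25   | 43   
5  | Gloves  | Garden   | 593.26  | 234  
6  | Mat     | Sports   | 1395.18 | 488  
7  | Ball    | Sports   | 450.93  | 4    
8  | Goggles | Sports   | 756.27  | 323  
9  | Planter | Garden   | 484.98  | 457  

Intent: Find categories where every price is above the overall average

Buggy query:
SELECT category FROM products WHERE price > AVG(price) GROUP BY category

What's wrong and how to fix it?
Bug: AVG() is an aggregate; it can't sit directly in WHERE

Fix: Use a subquery for AVG and a HAVING MIN(...) filter so the condition holds for every row in the group

Corrected query:
SELECT category FROM products GROUP BY category HAVING MIN(price) > (SELECT AVG(price) FROM products)

Result:
category
--------
Kitchen 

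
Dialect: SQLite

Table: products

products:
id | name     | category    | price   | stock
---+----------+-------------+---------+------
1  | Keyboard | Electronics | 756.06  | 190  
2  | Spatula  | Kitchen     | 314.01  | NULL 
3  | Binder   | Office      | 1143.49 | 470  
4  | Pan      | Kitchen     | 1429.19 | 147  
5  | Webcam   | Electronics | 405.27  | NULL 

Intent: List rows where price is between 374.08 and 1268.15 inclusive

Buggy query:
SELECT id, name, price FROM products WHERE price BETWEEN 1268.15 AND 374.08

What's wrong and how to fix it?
Bug: BETWEEN expects the lower bound first; with 1268.15 AND 374.08 the range is empty

Fix: Write BETWEEN 374.08 AND 1268.15

Corrected query:
SELECT id, name, price FROM products WHERE price BETWEEN 374.08 AND 1268.15

Result:
id | name     | price  
---+----------+--------
1  | Keyboard | 756.06 
3  | Binder   | 1143.49
5  | Webcam   | 405.27 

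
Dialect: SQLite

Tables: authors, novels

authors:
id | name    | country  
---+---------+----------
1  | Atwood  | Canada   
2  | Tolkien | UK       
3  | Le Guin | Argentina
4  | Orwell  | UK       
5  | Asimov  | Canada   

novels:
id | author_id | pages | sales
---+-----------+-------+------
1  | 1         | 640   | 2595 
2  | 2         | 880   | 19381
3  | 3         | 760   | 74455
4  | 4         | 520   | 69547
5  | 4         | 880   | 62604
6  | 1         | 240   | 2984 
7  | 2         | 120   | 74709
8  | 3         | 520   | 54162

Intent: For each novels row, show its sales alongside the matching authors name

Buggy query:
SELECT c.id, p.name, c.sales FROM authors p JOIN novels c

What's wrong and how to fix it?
Bug: Missing join condition: each novels row is matched to all authors rows instead of just its own

Fix: Add ON c.author_id = p.id to the JOIN

Corrected query:
SELECT c.id, p.name, c.sales FROM authors p JOIN novels c ON c.author_id = p.id

Result:
id | name    | sales
---+---------+------
1  | Atwood  | 2595 
2  | Tolkien | 19381
3  | Le Guin | 74455
4  | Orwell  | 69547
5  | Orwell  | 62604
6  | Atwood  | 2984 
7  | Tolkien | 74709
8  | Le Guin | 54162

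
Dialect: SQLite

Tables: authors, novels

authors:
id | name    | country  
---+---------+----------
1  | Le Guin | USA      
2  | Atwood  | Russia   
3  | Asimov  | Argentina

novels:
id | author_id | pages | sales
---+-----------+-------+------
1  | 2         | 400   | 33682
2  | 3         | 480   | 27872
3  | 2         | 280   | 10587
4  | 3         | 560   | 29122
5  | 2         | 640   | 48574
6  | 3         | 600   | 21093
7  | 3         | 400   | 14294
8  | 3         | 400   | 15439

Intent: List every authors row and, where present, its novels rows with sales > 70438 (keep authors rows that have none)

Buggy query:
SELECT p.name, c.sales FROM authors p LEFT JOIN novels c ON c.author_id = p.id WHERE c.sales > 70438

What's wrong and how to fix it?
Bug: Filtering c.sales in WHERE discards the NULL rows produced by LEFT JOIN, turning it into an inner join

Fix: Move the right-table condition into the ON clause so unmatched parents are kept

Corrected query:
SELECT p.name, c.sales FROM authors p LEFT JOIN novels c ON c.author_id = p.id AND c.sales > 70438

Result:
name    | sales
--------+------
Le Guin | NULL 
Atwood  | NULL 
Asimov  | NULL 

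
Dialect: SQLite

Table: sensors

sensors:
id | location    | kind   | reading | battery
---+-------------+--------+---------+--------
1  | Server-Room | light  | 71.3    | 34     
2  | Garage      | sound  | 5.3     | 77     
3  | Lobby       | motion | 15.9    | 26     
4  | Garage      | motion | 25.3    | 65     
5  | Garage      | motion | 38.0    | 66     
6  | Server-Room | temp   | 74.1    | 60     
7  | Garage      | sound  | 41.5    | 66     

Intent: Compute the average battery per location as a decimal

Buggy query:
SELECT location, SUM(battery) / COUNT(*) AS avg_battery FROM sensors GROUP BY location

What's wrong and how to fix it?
Bug: Both operands are integers, so '/' performs integer division and truncates

Fix: Cast one side to REAL so the division keeps the fractional part

Corrected query:
SELECT location, SUM(battery) * 1.0 / COUNT(*) AS avg_battery FROM sensors GROUP BY location

Result:
location    | avg_battery
------------+------------
Garage      | 68.5       
Lobby       | 26         
Server-Room | 47         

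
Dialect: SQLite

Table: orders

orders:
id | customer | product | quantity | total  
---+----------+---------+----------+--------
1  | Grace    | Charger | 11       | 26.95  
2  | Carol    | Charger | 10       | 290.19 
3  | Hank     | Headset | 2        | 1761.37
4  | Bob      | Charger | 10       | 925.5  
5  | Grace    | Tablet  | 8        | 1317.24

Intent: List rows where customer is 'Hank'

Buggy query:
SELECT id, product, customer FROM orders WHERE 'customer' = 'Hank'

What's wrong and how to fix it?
Bug: 'customer' in single quotes is a string literal, not the column; the comparison is literal-vs-literal and never true

Fix: Reference the column as customer without single quotes

Corrected query:
SELECT id, product, customer FROM orders WHERE customer = 'Hank'

Result:
id | product | customer
---+---------+---------
3  | Headset | Hank    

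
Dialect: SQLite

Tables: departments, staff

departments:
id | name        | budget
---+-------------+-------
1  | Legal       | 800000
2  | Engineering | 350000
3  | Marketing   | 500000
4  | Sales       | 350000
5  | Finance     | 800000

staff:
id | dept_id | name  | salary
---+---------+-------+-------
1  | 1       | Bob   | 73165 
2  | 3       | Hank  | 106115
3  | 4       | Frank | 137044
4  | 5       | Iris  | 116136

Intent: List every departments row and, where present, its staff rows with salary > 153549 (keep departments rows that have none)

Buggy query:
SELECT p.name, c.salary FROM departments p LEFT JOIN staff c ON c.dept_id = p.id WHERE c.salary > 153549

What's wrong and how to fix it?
Bug: Filtering c.salary in WHERE discards the NULL rows produced by LEFT JOIN, turning it into an inner join

Fix: Move the right-table condition into the ON clause so unmatched parents are kept

Corrected query:
SELECT p.name, c.salary FROM departments p LEFT JOIN staff c ON c.dept_id = p.id AND c.salary > 153549

Result:
name        | salary
------------+-------
Legal       | NULL  
Engineering | NULL  
Marketing   | NULL  
Sales       | NULL  
Finance     | NULL  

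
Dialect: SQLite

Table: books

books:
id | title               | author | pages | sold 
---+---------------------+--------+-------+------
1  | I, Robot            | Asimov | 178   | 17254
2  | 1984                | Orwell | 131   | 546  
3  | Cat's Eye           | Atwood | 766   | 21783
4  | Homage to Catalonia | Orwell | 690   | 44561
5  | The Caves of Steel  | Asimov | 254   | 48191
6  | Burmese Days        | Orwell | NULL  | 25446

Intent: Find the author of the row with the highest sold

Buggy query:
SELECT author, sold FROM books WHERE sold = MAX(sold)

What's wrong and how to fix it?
Bug: MAX(sold) is an aggregate and cannot be used directly in WHERE

Fix: Use a subquery: WHERE sold = (SELECT MAX(sold) FROM books)

Corrected query:
SELECT author, sold FROM books WHERE sold = (SELECT MAX(sold) FROM books)

Result:
author | sold 
-------+------
Asimov | 48191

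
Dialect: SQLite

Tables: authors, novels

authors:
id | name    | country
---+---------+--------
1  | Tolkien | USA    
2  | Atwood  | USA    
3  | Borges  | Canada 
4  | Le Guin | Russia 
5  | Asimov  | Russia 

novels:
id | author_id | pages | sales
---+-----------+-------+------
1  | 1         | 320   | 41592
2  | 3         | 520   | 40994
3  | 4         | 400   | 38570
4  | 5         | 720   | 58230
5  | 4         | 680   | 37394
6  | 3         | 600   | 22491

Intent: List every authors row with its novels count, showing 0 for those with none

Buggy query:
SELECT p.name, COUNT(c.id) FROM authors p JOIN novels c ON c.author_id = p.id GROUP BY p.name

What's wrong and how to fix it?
Bug: INNER JOIN drops authors rows that have no matching novels rows

Fix: Switch to LEFT JOIN to retain unmatched parent rows

Corrected query:
SELECT p.name, COUNT(c.id) FROM authors p LEFT JOIN novels c ON c.author_id = p.id GROUP BY p.name

Result:
name    | COUNT(c.id)
--------+------------
Asimov  | 1          
Atwood  | 0          
Borges  | 2          
Le Guin | 2          
Tolkien | 1          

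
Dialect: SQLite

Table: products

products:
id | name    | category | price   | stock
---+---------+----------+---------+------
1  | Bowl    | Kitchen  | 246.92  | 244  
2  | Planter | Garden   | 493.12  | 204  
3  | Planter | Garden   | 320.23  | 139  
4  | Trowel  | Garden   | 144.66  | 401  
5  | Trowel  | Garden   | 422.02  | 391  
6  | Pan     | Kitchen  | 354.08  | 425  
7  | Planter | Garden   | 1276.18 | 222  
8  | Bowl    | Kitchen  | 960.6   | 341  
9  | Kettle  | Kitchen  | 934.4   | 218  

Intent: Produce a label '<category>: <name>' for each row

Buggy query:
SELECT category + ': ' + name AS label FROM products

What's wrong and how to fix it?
Bug: '+' is numeric addition; on text columns SQLite converts them to 0 instead of concatenating

Fix: Replace + with || to concatenate text

Corrected query:
SELECT category || ': ' || name AS label FROM products

Result:
label          
---------------
Kitchen: Bowl  
Garden: Planter
Garden: Planter
Garden: Trowel 
Garden: Trowel 
Kitchen: Pan   
Garden: Planter
Kitchen: Bowl  
Kitchen: Kettle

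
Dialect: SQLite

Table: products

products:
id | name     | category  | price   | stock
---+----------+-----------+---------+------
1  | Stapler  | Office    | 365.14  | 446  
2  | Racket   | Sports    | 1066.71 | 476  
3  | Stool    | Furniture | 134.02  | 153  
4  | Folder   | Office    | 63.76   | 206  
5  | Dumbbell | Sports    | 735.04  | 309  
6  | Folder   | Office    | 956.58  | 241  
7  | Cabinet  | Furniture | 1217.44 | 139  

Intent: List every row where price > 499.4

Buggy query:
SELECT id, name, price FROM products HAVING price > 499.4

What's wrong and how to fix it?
Bug: This is a non-aggregate query (no GROUP BY, no aggregates), so in SQLite the HAVING clause is invalid here; a row-level condition belongs in WHERE

Fix: Use WHERE for row-level filtering

Corrected query:
SELECT id, name, price FROM products WHERE price > 499.4

Result:
id | name     | price  
---+----------+--------
2  | Racket   | 1066.71
5  | Dumbbell | 735.04 
6  | Folder   | 956.58 
7  | Cabinet  | 1217.44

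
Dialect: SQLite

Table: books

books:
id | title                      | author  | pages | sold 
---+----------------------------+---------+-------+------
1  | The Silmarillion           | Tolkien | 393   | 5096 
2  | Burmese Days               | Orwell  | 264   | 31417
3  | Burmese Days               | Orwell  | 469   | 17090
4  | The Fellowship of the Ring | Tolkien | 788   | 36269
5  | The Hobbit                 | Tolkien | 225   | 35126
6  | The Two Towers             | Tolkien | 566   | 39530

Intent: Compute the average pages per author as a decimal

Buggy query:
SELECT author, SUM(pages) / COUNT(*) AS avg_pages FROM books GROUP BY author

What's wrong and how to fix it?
Bug: SUM(pages) and COUNT(*) are both integers; the division truncates the fractional part

Fix: Multiply by 1.0 (or CAST to REAL) to force floating-point division

Corrected query:
SELECT author, SUM(pages) * 1.0 / COUNT(*) AS avg_pages FROM books GROUP BY author

Result:
author  | avg_pages
--------+----------
Orwell  | 366.5    
Tolkien | 493      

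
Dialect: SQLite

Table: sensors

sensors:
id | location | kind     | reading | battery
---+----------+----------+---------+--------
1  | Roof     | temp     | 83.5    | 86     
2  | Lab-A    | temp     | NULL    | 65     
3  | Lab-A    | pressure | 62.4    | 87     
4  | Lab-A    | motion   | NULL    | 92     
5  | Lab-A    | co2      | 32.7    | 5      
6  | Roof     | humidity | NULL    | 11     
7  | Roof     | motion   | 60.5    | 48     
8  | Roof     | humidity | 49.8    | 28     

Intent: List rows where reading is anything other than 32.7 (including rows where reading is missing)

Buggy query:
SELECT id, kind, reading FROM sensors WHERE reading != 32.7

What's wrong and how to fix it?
Bug: Inequality against NULL is unknown, not true; rows with NULL are dropped

Fix: Handle NULL separately with IS NULL alongside the inequality

Corrected query:
SELECT id, kind, reading FROM sensors WHERE reading != 32.7 OR reading IS NULL

Result:
id | kind     | reading
---+----------+--------
1  | temp     | 83.5   
2  | temp     | NULL   
3  | pressure | 62.4   
4  | motion   | NULL   
6  | humidity | NULL   
7  | motion   | 60.5   
8  | humidity | 49.8   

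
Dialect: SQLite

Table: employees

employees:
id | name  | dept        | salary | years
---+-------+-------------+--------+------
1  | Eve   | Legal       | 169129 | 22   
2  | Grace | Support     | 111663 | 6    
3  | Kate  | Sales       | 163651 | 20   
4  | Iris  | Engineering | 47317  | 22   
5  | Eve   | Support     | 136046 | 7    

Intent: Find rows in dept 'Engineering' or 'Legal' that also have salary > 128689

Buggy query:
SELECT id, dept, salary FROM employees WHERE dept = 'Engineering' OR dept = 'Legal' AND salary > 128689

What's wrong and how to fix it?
Bug: AND binds tighter than OR, so this parses as dept = 'Engineering' OR (dept = 'Legal' AND salary > 128689)

Fix: Group the OR with parentheses (or use IN), then AND the threshold

Corrected query:
SELECT id, dept, salary FROM employees WHERE (dept = 'Engineering' OR dept = 'Legal') AND salary > 128689

Result:
id | dept  | salary
---+-------+-------
1  | Legal | 169129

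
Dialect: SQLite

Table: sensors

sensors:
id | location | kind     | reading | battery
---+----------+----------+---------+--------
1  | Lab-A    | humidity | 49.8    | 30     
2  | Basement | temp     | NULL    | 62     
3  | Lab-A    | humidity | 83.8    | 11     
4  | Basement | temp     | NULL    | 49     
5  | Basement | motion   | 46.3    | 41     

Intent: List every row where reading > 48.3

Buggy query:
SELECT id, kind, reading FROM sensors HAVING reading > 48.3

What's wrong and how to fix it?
Bug: HAVING filters the output of aggregation, but this query has no GROUP BY and no aggregate functions, so SQLite rejects it (HAVING clause on a non-aggregate query); the condition here is per row

Fix: Replace HAVING with WHERE since the condition applies to individual rows

Corrected query:
SELECT id, kind, reading FROM sensors WHERE reading > 48.3

Result:
id | kind     | reading
---+----------+--------
1  | humidity | 49.8   
3  | humidity | 83.8   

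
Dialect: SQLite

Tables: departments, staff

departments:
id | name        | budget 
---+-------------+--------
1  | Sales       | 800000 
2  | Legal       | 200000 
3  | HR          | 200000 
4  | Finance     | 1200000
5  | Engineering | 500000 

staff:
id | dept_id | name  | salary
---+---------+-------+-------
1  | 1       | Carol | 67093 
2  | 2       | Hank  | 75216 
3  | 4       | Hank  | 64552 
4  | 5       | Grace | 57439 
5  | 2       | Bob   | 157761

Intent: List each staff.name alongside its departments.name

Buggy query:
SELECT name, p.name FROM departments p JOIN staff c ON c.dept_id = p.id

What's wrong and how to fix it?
Bug: 'name' exists in both joined tables, so the database can't tell which one is meant

Fix: Prefix ambiguous columns with the table alias

Corrected query:
SELECT c.name, p.name FROM departments p JOIN staff c ON c.dept_id = p.id

Result:
name  | name       
------+------------
Carol | Sales      
Hank  | Legal      
Hank  | Finance    
Grace | Engineering
Bob   | Legal      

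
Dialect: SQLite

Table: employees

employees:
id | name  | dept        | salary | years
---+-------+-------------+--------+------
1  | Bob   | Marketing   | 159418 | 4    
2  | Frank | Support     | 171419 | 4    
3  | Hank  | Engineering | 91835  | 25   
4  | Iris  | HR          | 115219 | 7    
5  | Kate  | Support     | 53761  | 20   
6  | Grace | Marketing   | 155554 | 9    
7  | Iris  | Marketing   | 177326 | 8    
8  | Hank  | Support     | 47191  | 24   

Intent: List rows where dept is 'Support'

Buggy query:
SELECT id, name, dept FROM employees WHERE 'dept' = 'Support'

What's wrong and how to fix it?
Bug: Single quotes denote string literals in SQL; the column name is being compared as a constant string

Fix: Remove the quotes around the column name (or use double quotes for an identifier)

Corrected query:
SELECT id, name, dept FROM employees WHERE dept = 'Support'

Result:
id | name  | dept   
---+-------+--------
2  | Frank | Support
5  | Kate  | Support
8  | Hank  | Support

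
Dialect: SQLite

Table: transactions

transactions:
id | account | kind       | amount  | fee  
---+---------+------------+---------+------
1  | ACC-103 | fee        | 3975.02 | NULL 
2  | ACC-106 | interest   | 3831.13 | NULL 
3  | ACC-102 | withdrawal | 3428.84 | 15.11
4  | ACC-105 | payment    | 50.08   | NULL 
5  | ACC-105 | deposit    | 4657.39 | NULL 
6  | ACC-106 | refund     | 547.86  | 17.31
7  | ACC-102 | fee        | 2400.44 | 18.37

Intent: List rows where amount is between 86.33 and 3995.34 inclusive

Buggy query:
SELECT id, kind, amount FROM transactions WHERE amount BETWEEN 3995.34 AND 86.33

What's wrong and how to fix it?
Bug: The bounds are reversed; BETWEEN a AND b requires a <= b to match anything

Fix: Swap the bounds so the smaller value comes first

Corrected query:
SELECT id, kind, amount FROM transactions WHERE amount BETWEEN 86.33 AND 3995.34

Result:
id | kind       | amount 
---+------------+--------
1  | fee        | 3975.02
2  | interest   | 3831.13
3  | withdrawal | 3428.84
6  | refund     | 547.86 
7  | fee        | 2400.44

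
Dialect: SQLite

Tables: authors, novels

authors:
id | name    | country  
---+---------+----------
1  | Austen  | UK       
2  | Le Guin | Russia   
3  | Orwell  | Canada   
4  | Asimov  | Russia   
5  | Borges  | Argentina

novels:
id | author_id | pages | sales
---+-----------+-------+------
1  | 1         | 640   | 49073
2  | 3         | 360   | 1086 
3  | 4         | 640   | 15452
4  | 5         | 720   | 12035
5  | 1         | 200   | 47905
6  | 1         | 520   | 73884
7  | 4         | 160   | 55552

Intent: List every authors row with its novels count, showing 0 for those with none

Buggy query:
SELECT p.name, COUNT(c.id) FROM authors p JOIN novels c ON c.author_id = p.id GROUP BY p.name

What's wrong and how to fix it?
Bug: An inner join excludes parents with zero children

Fix: Use LEFT JOIN so parents without children still appear (COUNT(c.id) gives 0)

Corrected query:
SELECT p.name, COUNT(c.id) FROM authors p LEFT JOIN novels c ON c.author_id = p.id GROUP BY p.name

Result:
name    | COUNT(c.id)
--------+------------
Asimov  | 2          
Austen  | 3          
Borges  | 1          
Le Guin | 0          
Orwell  | 1          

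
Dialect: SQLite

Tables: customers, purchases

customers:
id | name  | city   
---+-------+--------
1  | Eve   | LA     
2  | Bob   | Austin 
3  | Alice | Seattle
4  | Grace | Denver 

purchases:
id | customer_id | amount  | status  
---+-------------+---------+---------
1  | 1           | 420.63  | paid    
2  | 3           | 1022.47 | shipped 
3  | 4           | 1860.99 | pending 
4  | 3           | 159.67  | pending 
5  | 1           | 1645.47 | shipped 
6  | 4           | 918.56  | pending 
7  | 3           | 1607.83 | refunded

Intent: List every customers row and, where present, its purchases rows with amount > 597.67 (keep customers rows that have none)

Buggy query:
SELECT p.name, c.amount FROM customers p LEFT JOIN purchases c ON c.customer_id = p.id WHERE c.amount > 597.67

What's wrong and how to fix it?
Bug: A WHERE condition on the right-hand table after LEFT JOIN drops unmatched parents

Fix: Move the right-table condition into the ON clause so unmatched parents are kept

Corrected query:
SELECT p.name, c.amount FROM customers p LEFT JOIN purchases c ON c.customer_id = p.id AND c.amount > 597.67

Result:
name  | amount 
------+--------
Eve   | 1645.47
Bob   | NULL   
Alice | 1022.47
Alice | 1607.83
Grace | 918.56 
Grace | 1860.99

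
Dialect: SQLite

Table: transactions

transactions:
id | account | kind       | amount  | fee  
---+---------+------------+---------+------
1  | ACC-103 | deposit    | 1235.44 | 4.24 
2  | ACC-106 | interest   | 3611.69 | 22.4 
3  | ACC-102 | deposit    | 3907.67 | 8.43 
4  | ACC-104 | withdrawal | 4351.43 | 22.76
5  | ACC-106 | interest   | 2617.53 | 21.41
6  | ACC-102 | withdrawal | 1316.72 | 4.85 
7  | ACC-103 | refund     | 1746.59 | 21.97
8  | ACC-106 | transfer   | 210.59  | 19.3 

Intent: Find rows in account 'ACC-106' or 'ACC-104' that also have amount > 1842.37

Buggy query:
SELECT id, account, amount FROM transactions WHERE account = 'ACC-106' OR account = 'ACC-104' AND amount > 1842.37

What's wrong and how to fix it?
Bug: AND binds tighter than OR, so this parses as account = 'ACC-106' OR (account = 'ACC-104' AND amount > 1842.37)

Fix: Group the OR with parentheses (or use IN), then AND the threshold

Corrected query:
SELECT id, account, amount FROM transactions WHERE (account = 'ACC-106' OR account = 'ACC-104') AND amount > 1842.37

Result:
id | account | amount 
---+---------+--------
2  | ACC-106 | 3611.69
4  | ACC-104 | 4351.43
5  | ACC-106 | 2617.53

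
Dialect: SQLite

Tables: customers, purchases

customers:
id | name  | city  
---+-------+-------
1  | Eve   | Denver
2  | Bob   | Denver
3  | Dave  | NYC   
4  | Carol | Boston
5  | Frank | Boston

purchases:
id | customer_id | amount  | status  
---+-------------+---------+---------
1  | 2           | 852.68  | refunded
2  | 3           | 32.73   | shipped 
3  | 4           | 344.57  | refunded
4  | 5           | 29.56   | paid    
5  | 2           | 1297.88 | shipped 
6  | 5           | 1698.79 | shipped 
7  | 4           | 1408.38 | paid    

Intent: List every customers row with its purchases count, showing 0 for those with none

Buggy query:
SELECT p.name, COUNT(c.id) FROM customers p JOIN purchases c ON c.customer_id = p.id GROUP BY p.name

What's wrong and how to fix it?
Bug: An inner join excludes parents with zero children

Fix: Switch to LEFT JOIN to retain unmatched parent rows

Corrected query:
SELECT p.name, COUNT(c.id) FROM customers p LEFT JOIN purchases c ON c.customer_id = p.id GROUP BY p.name

Result:
name  | COUNT(c.id)
------+------------
Bob   | 2          
Carol | 2          
Dave  | 1          
Eve   | 0          
Frank | 2          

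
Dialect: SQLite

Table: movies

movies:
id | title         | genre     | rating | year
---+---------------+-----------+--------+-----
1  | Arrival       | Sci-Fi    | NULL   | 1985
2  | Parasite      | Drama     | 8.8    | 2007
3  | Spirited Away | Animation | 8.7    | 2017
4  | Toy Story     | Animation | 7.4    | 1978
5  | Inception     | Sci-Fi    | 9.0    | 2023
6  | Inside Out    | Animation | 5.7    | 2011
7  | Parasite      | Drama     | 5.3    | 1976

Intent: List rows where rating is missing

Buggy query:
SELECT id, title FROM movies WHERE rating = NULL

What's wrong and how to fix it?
Bug: Comparing to NULL with '=' never matches; NULL = NULL is unknown, not true

Fix: Use IS NULL to test for NULL

Corrected query:
SELECT id, title FROM movies WHERE rating IS NULL

Result:
id | title  
---+--------
1  | Arrival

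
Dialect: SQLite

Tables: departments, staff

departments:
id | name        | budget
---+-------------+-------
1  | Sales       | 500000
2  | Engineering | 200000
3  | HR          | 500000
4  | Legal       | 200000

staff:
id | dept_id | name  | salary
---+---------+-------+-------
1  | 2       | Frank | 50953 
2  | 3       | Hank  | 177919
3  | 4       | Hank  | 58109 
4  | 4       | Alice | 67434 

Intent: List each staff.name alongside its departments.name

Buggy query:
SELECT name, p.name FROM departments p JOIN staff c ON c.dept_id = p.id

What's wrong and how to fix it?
Bug: 'name' exists in both joined tables, so the database can't tell which one is meant

Fix: Prefix ambiguous columns with the table alias

Corrected query:
SELECT c.name, p.name FROM departments p JOIN staff c ON c.dept_id = p.id

Result:
name  | name       
------+------------
Frank | Engineering
Hank  | HR         
Hank  | Legal      
Alice | Legal      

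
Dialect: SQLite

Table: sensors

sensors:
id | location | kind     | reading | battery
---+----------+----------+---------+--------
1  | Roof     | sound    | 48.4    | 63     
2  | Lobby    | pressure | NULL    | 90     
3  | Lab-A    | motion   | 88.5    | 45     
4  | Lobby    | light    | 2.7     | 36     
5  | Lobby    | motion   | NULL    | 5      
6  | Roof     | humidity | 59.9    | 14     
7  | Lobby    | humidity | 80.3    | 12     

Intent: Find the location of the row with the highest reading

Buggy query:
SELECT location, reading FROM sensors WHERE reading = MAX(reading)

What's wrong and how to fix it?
Bug: WHERE is evaluated per row; an aggregate over the whole table isn't defined there

Fix: Use a subquery: WHERE reading = (SELECT MAX(reading) FROM sensors)

Corrected query:
SELECT location, reading FROM sensors WHERE reading = (SELECT MAX(reading) FROM sensors)

Result:
location | reading
---------+--------
Lab-A    | 88.5   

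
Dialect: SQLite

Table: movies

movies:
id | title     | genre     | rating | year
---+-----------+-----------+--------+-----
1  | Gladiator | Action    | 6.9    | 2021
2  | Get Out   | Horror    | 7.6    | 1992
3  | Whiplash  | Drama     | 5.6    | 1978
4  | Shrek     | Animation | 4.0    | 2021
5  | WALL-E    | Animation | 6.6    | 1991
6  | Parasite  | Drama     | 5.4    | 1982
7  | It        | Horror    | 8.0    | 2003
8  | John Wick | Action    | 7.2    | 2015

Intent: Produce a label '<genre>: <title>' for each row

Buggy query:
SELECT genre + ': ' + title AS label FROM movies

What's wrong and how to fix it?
Bug: '+' is numeric addition; on text columns SQLite converts them to 0 instead of concatenating

Fix: Replace + with || to concatenate text

Corrected query:
SELECT genre || ': ' || title AS label FROM movies

Result:
label            
-----------------
Action: Gladiator
Horror: Get Out  
Drama: Whiplash  
Animation: Shrek 
Animation: WALL-E
Drama: Parasite  
Horror: It       
Action: John Wick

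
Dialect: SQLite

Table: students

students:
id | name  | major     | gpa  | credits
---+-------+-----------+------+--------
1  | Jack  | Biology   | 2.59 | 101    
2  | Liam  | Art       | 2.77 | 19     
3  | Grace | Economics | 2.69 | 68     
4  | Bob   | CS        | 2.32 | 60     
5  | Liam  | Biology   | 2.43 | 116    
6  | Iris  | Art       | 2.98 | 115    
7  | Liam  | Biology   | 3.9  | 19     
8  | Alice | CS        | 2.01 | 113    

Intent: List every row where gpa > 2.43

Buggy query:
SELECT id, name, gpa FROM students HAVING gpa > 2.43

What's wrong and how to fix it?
Bug: This is a non-aggregate query (no GROUP BY, no aggregates), so in SQLite the HAVING clause is invalid here; a row-level condition belongs in WHERE

Fix: Replace HAVING with WHERE since the condition applies to individual rows

Corrected query:
SELECT id, name, gpa FROM students WHERE gpa > 2.43

Result:
id | name  | gpa 
---+-------+-----
1  | Jack  | 2.59
2  | Liam  | 2.77
3  | Grace | 2.69
6  | Iris  | 2.98
7  | Liam  | 3.9 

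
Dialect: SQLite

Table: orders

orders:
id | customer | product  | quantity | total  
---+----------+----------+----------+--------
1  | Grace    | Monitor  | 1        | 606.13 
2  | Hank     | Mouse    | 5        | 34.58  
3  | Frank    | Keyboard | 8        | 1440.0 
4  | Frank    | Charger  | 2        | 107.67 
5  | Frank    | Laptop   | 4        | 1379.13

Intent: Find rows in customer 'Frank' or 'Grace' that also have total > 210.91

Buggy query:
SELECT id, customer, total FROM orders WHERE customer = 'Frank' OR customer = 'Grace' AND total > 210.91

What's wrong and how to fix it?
Bug: Without parentheses, AND is evaluated before OR, so the total filter only applies to the 'Grace' branch

Fix: Add parentheses around the OR so the AND applies to both alternatives

Corrected query:
SELECT id, customer, total FROM orders WHERE (customer = 'Frank' OR customer = 'Grace') AND total > 210.91

Result:
id | customer | total  
---+----------+--------
1  | Grace    | 606.13 
3  | Frank    | 1440   
5  | Frank    | 1379.13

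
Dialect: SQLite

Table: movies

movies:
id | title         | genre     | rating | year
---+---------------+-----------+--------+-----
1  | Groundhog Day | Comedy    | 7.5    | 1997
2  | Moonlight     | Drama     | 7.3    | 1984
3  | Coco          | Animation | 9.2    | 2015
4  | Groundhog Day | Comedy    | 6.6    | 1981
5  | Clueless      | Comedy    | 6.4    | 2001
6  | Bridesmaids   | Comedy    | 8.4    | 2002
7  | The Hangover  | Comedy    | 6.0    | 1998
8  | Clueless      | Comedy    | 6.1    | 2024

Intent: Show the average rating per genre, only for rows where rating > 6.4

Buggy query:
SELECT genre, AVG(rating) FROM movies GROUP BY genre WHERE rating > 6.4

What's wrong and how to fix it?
Bug: Row-level WHERE must come before GROUP BY in the clause order

Fix: Place WHERE between FROM and GROUP BY

Corrected query:
SELECT genre, AVG(rating) FROM movies WHERE rating > 6.4 GROUP BY genre

Result:
genre     | AVG(rating)
----------+------------
Animation | 9.2        
Comedy    | 7.5        
Drama     | 7.3        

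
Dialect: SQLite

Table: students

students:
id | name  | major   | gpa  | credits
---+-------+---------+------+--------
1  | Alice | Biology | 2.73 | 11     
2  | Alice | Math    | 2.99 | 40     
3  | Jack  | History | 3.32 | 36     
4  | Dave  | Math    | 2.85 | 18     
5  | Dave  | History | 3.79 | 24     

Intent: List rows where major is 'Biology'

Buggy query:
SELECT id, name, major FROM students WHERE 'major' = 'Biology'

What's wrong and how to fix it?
Bug: 'major' in single quotes is a string literal, not the column; the comparison is literal-vs-literal and never true

Fix: Remove the quotes around the column name (or use double quotes for an identifier)

Corrected query:
SELECT id, name, major FROM students WHERE major = 'Biology'

Result:
id | name  | major  
---+-------+--------
1  | Alice | Biology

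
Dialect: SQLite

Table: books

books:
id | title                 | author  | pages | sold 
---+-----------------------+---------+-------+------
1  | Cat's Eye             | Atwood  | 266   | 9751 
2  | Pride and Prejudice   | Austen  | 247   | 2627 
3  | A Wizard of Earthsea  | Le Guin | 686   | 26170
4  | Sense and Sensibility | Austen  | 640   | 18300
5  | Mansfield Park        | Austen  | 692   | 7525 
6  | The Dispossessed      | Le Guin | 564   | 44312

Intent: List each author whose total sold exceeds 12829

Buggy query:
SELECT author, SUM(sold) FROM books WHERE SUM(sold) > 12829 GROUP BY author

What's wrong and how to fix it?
Bug: SUM(sold) is an aggregate, but WHERE filters rows before aggregation

Fix: Use HAVING (which filters groups after aggregation) instead of WHERE

Corrected query:
SELECT author, SUM(sold) FROM books GROUP BY author HAVING SUM(sold) > 12829

Result:
author  | SUM(sold)
--------+----------
Austen  | 28452    
Le Guin | 70482    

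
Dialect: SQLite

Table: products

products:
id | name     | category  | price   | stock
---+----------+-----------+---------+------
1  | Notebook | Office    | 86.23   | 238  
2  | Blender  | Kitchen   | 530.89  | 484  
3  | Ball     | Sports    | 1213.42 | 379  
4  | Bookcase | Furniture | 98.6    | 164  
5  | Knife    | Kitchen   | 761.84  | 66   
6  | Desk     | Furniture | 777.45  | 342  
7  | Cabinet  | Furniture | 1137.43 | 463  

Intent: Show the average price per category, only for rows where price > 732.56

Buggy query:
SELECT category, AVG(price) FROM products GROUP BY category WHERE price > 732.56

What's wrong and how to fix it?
Bug: Row-level WHERE must come before GROUP BY in the clause order

Fix: Place WHERE between FROM and GROUP BY

Corrected query:
SELECT category, AVG(price) FROM products WHERE price > 732.56 GROUP BY category

Result:
category  | AVG(price)
----------+-----------
Furniture | 957.44    
Kitchen   | 761.84    
Sports    | 1213.42   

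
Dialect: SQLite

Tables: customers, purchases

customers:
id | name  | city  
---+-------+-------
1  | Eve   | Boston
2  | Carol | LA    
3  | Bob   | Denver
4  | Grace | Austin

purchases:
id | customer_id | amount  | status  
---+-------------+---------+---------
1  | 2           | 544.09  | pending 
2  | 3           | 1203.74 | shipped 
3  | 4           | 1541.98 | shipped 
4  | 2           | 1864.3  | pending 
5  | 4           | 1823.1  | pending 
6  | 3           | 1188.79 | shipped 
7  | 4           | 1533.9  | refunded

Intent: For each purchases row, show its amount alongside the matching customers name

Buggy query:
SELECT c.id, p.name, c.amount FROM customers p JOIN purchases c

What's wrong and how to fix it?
Bug: JOIN with no ON clause produces a cartesian product; every purchases row pairs with every customers row

Fix: Specify the join condition linking the foreign key to the parent id

Corrected query:
SELECT c.id, p.name, c.amount FROM customers p JOIN purchases c ON c.customer_id = p.id

Result:
id | name  | amount 
---+-------+--------
1  | Carol | 544.09 
2  | Bob   | 1203.74
3  | Grace | 1541.98
4  | Carol | 1864.3 
5  | Grace | 1823.1 
6  | Bob   | 1188.79
7  | Grace | 1533.9 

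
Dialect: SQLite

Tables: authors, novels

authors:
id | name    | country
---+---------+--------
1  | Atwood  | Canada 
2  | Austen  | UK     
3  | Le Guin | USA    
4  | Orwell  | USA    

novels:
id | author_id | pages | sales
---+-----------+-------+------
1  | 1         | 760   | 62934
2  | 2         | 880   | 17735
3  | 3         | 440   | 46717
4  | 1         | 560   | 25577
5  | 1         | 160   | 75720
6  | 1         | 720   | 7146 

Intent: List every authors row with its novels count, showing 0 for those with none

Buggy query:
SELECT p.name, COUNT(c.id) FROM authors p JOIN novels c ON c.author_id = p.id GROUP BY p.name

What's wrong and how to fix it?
Bug: An inner join excludes parents with zero children

Fix: Switch to LEFT JOIN to retain unmatched parent rows

Corrected query:
SELECT p.name, COUNT(c.id) FROM authors p LEFT JOIN novels c ON c.author_id = p.id GROUP BY p.name

Result:
name    | COUNT(c.id)
--------+------------
Atwood  | 4          
Austen  | 1          
Le Guin | 1          
Orwell  | 0          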